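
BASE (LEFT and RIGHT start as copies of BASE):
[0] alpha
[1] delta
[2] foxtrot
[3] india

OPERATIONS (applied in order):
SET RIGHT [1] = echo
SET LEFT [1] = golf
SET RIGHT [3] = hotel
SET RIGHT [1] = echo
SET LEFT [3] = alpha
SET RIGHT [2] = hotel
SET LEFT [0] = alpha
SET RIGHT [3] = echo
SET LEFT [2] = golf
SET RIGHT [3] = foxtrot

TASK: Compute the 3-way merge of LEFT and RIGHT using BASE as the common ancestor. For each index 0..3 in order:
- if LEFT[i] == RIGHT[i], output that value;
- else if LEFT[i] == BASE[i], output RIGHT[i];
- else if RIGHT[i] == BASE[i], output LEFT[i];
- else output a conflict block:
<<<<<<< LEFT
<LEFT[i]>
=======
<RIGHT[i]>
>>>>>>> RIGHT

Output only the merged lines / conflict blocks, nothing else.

Final LEFT:  [alpha, golf, golf, alpha]
Final RIGHT: [alpha, echo, hotel, foxtrot]
i=0: L=alpha R=alpha -> agree -> alpha
i=1: BASE=delta L=golf R=echo all differ -> CONFLICT
i=2: BASE=foxtrot L=golf R=hotel all differ -> CONFLICT
i=3: BASE=india L=alpha R=foxtrot all differ -> CONFLICT

Answer: alpha
<<<<<<< LEFT
golf
=======
echo
>>>>>>> RIGHT
<<<<<<< LEFT
golf
=======
hotel
>>>>>>> RIGHT
<<<<<<< LEFT
alpha
=======
foxtrot
>>>>>>> RIGHT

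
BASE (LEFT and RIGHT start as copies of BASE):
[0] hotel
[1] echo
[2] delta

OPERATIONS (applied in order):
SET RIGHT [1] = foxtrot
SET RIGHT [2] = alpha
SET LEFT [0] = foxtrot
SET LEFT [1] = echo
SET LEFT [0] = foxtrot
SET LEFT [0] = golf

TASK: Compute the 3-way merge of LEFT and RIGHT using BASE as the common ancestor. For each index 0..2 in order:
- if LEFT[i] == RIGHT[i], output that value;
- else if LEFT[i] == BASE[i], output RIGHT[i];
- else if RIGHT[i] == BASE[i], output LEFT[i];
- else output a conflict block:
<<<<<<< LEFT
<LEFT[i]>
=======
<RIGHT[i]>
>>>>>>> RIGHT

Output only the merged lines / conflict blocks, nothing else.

Answer: golf
foxtrot
alpha

Derivation:
Final LEFT:  [golf, echo, delta]
Final RIGHT: [hotel, foxtrot, alpha]
i=0: L=golf, R=hotel=BASE -> take LEFT -> golf
i=1: L=echo=BASE, R=foxtrot -> take RIGHT -> foxtrot
i=2: L=delta=BASE, R=alpha -> take RIGHT -> alpha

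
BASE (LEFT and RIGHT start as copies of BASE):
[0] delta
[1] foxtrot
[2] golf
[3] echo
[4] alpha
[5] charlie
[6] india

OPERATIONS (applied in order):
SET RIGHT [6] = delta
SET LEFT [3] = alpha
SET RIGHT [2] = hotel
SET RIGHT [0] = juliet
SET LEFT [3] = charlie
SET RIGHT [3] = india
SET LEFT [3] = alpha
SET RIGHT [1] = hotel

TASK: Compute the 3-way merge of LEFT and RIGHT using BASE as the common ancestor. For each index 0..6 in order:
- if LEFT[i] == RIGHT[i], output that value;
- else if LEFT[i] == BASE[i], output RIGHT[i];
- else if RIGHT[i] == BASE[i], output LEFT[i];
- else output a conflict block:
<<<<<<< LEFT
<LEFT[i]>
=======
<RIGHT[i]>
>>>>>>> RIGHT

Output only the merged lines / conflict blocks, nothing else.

Final LEFT:  [delta, foxtrot, golf, alpha, alpha, charlie, india]
Final RIGHT: [juliet, hotel, hotel, india, alpha, charlie, delta]
i=0: L=delta=BASE, R=juliet -> take RIGHT -> juliet
i=1: L=foxtrot=BASE, R=hotel -> take RIGHT -> hotel
i=2: L=golf=BASE, R=hotel -> take RIGHT -> hotel
i=3: BASE=echo L=alpha R=india all differ -> CONFLICT
i=4: L=alpha R=alpha -> agree -> alpha
i=5: L=charlie R=charlie -> agree -> charlie
i=6: L=india=BASE, R=delta -> take RIGHT -> delta

Answer: juliet
hotel
hotel
<<<<<<< LEFT
alpha
=======
india
>>>>>>> RIGHT
alpha
charlie
delta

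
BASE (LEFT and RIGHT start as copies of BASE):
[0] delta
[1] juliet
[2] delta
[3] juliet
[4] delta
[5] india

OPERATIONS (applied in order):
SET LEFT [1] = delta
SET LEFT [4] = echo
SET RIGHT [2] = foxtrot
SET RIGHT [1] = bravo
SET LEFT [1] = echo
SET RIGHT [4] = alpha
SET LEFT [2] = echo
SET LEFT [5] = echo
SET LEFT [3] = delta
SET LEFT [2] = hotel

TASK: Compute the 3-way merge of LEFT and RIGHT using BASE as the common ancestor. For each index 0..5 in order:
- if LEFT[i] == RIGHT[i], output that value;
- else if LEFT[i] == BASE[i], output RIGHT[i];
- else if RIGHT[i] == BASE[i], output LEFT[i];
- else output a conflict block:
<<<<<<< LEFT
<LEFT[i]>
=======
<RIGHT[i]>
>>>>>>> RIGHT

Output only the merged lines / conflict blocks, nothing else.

Answer: delta
<<<<<<< LEFT
echo
=======
bravo
>>>>>>> RIGHT
<<<<<<< LEFT
hotel
=======
foxtrot
>>>>>>> RIGHT
delta
<<<<<<< LEFT
echo
=======
alpha
>>>>>>> RIGHT
echo

Derivation:
Final LEFT:  [delta, echo, hotel, delta, echo, echo]
Final RIGHT: [delta, bravo, foxtrot, juliet, alpha, india]
i=0: L=delta R=delta -> agree -> delta
i=1: BASE=juliet L=echo R=bravo all differ -> CONFLICT
i=2: BASE=delta L=hotel R=foxtrot all differ -> CONFLICT
i=3: L=delta, R=juliet=BASE -> take LEFT -> delta
i=4: BASE=delta L=echo R=alpha all differ -> CONFLICT
i=5: L=echo, R=india=BASE -> take LEFT -> echo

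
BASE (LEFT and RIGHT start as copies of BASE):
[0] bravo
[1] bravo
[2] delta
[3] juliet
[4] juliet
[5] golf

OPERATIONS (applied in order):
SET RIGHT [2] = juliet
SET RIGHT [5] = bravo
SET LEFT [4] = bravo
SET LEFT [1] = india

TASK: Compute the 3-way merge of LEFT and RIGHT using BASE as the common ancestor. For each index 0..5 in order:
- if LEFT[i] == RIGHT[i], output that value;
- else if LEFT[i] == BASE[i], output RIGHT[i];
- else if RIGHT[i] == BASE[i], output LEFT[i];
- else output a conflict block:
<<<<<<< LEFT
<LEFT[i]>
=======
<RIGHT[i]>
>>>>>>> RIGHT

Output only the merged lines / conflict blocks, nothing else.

Answer: bravo
india
juliet
juliet
bravo
bravo

Derivation:
Final LEFT:  [bravo, india, delta, juliet, bravo, golf]
Final RIGHT: [bravo, bravo, juliet, juliet, juliet, bravo]
i=0: L=bravo R=bravo -> agree -> bravo
i=1: L=india, R=bravo=BASE -> take LEFT -> india
i=2: L=delta=BASE, R=juliet -> take RIGHT -> juliet
i=3: L=juliet R=juliet -> agree -> juliet
i=4: L=bravo, R=juliet=BASE -> take LEFT -> bravo
i=5: L=golf=BASE, R=bravo -> take RIGHT -> bravo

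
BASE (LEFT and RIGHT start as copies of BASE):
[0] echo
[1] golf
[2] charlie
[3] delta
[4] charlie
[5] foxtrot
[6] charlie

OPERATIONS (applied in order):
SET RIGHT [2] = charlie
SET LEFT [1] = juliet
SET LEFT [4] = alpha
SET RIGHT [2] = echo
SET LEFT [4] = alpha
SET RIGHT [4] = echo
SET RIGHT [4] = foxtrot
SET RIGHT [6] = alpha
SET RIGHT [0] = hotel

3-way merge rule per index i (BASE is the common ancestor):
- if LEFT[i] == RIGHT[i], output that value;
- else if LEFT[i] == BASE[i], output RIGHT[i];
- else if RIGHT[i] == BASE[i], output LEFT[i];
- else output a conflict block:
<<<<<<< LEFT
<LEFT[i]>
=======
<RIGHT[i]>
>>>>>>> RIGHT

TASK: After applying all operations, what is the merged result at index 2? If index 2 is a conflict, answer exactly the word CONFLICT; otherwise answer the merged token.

Final LEFT:  [echo, juliet, charlie, delta, alpha, foxtrot, charlie]
Final RIGHT: [hotel, golf, echo, delta, foxtrot, foxtrot, alpha]
i=0: L=echo=BASE, R=hotel -> take RIGHT -> hotel
i=1: L=juliet, R=golf=BASE -> take LEFT -> juliet
i=2: L=charlie=BASE, R=echo -> take RIGHT -> echo
i=3: L=delta R=delta -> agree -> delta
i=4: BASE=charlie L=alpha R=foxtrot all differ -> CONFLICT
i=5: L=foxtrot R=foxtrot -> agree -> foxtrot
i=6: L=charlie=BASE, R=alpha -> take RIGHT -> alpha
Index 2 -> echo

Answer: echo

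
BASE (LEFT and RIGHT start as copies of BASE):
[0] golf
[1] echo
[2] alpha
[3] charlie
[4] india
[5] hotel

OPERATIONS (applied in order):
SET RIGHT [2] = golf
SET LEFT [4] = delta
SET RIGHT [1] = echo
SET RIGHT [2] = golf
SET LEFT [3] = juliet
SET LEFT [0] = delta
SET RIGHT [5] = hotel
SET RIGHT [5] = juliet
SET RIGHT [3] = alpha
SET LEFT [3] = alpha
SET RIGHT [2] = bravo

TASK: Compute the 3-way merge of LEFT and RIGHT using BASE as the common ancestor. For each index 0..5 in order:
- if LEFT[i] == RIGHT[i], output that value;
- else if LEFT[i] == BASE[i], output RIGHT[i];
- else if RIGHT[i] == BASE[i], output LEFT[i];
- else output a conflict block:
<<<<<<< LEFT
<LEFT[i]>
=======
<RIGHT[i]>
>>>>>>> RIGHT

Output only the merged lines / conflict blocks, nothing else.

Final LEFT:  [delta, echo, alpha, alpha, delta, hotel]
Final RIGHT: [golf, echo, bravo, alpha, india, juliet]
i=0: L=delta, R=golf=BASE -> take LEFT -> delta
i=1: L=echo R=echo -> agree -> echo
i=2: L=alpha=BASE, R=bravo -> take RIGHT -> bravo
i=3: L=alpha R=alpha -> agree -> alpha
i=4: L=delta, R=india=BASE -> take LEFT -> delta
i=5: L=hotel=BASE, R=juliet -> take RIGHT -> juliet

Answer: delta
echo
bravo
alpha
delta
juliet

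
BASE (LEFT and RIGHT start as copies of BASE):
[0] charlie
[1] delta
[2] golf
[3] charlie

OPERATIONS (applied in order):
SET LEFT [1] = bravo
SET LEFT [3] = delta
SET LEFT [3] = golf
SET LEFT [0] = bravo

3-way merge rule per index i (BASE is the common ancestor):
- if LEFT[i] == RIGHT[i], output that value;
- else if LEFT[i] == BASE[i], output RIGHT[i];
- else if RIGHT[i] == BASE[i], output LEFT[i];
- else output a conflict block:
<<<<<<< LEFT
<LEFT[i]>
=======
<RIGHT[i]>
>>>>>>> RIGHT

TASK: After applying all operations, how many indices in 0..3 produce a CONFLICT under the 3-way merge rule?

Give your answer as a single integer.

Final LEFT:  [bravo, bravo, golf, golf]
Final RIGHT: [charlie, delta, golf, charlie]
i=0: L=bravo, R=charlie=BASE -> take LEFT -> bravo
i=1: L=bravo, R=delta=BASE -> take LEFT -> bravo
i=2: L=golf R=golf -> agree -> golf
i=3: L=golf, R=charlie=BASE -> take LEFT -> golf
Conflict count: 0

Answer: 0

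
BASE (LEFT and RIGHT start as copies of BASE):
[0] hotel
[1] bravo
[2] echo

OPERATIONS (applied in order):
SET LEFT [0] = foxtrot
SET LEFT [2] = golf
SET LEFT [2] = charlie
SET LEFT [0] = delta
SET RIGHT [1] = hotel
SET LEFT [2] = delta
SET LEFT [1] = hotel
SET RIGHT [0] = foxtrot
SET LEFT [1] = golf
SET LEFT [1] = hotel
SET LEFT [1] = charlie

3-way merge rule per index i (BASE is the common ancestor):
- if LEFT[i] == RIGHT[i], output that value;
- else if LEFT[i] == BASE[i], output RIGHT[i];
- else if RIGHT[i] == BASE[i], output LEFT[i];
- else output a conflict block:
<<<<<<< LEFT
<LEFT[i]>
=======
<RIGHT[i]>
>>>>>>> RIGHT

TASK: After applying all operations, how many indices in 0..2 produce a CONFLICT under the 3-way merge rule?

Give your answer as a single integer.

Final LEFT:  [delta, charlie, delta]
Final RIGHT: [foxtrot, hotel, echo]
i=0: BASE=hotel L=delta R=foxtrot all differ -> CONFLICT
i=1: BASE=bravo L=charlie R=hotel all differ -> CONFLICT
i=2: L=delta, R=echo=BASE -> take LEFT -> delta
Conflict count: 2

Answer: 2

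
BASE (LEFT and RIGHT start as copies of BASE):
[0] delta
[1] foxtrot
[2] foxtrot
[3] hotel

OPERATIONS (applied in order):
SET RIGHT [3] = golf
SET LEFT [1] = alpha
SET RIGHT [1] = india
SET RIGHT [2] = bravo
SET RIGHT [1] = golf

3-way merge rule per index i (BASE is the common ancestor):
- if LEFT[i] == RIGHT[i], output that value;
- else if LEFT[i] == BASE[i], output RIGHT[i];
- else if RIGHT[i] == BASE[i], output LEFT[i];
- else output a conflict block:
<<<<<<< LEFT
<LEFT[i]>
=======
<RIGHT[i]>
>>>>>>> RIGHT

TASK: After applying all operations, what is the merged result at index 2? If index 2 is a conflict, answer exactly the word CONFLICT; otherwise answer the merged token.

Answer: bravo

Derivation:
Final LEFT:  [delta, alpha, foxtrot, hotel]
Final RIGHT: [delta, golf, bravo, golf]
i=0: L=delta R=delta -> agree -> delta
i=1: BASE=foxtrot L=alpha R=golf all differ -> CONFLICT
i=2: L=foxtrot=BASE, R=bravo -> take RIGHT -> bravo
i=3: L=hotel=BASE, R=golf -> take RIGHT -> golf
Index 2 -> bravo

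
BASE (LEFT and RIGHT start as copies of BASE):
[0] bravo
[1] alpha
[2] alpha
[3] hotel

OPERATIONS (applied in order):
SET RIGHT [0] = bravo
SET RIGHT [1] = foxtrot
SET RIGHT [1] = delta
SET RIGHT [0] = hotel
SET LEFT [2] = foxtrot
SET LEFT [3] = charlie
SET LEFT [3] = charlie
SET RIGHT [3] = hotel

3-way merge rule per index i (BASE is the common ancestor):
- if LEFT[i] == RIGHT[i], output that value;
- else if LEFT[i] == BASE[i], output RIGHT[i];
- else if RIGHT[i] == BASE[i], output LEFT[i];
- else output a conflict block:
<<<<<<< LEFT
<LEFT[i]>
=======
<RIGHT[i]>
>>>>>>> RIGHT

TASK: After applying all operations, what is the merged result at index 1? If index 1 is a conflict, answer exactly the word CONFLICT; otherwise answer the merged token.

Answer: delta

Derivation:
Final LEFT:  [bravo, alpha, foxtrot, charlie]
Final RIGHT: [hotel, delta, alpha, hotel]
i=0: L=bravo=BASE, R=hotel -> take RIGHT -> hotel
i=1: L=alpha=BASE, R=delta -> take RIGHT -> delta
i=2: L=foxtrot, R=alpha=BASE -> take LEFT -> foxtrot
i=3: L=charlie, R=hotel=BASE -> take LEFT -> charlie
Index 1 -> delta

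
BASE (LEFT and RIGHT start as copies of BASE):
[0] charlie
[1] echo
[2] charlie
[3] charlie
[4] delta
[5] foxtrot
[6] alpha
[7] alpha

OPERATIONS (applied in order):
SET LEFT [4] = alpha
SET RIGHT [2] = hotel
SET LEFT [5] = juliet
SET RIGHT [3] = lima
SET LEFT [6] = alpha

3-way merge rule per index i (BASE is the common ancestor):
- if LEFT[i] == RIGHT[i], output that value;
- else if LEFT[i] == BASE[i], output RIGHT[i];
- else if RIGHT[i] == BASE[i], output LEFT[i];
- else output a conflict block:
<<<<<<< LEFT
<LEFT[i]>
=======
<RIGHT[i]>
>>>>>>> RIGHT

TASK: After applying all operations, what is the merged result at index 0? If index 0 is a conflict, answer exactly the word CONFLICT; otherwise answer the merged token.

Final LEFT:  [charlie, echo, charlie, charlie, alpha, juliet, alpha, alpha]
Final RIGHT: [charlie, echo, hotel, lima, delta, foxtrot, alpha, alpha]
i=0: L=charlie R=charlie -> agree -> charlie
i=1: L=echo R=echo -> agree -> echo
i=2: L=charlie=BASE, R=hotel -> take RIGHT -> hotel
i=3: L=charlie=BASE, R=lima -> take RIGHT -> lima
i=4: L=alpha, R=delta=BASE -> take LEFT -> alpha
i=5: L=juliet, R=foxtrot=BASE -> take LEFT -> juliet
i=6: L=alpha R=alpha -> agree -> alpha
i=7: L=alpha R=alpha -> agree -> alpha
Index 0 -> charlie

Answer: charlie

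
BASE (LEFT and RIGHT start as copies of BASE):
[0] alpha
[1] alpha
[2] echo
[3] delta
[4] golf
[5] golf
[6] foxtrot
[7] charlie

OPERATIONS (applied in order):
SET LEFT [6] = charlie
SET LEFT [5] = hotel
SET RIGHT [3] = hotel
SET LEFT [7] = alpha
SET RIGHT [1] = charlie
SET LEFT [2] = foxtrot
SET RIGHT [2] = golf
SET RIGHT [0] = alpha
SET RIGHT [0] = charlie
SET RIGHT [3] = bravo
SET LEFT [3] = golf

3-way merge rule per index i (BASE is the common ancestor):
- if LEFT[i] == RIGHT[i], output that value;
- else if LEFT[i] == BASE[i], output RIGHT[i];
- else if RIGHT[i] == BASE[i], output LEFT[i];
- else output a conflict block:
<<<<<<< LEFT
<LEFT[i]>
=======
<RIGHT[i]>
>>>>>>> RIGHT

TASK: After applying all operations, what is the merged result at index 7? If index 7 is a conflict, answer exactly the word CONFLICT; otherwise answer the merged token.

Answer: alpha

Derivation:
Final LEFT:  [alpha, alpha, foxtrot, golf, golf, hotel, charlie, alpha]
Final RIGHT: [charlie, charlie, golf, bravo, golf, golf, foxtrot, charlie]
i=0: L=alpha=BASE, R=charlie -> take RIGHT -> charlie
i=1: L=alpha=BASE, R=charlie -> take RIGHT -> charlie
i=2: BASE=echo L=foxtrot R=golf all differ -> CONFLICT
i=3: BASE=delta L=golf R=bravo all differ -> CONFLICT
i=4: L=golf R=golf -> agree -> golf
i=5: L=hotel, R=golf=BASE -> take LEFT -> hotel
i=6: L=charlie, R=foxtrot=BASE -> take LEFT -> charlie
i=7: L=alpha, R=charlie=BASE -> take LEFT -> alpha
Index 7 -> alpha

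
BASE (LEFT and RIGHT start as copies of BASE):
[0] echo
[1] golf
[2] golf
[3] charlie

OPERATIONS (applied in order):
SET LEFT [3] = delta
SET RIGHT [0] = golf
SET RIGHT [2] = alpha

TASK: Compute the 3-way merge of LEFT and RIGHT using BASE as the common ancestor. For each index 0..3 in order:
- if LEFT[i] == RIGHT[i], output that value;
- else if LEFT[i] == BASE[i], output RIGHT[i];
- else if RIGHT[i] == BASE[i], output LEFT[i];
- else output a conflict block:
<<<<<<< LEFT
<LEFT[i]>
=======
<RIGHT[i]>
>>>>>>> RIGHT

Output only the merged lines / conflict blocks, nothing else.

Answer: golf
golf
alpha
delta

Derivation:
Final LEFT:  [echo, golf, golf, delta]
Final RIGHT: [golf, golf, alpha, charlie]
i=0: L=echo=BASE, R=golf -> take RIGHT -> golf
i=1: L=golf R=golf -> agree -> golf
i=2: L=golf=BASE, R=alpha -> take RIGHT -> alpha
i=3: L=delta, R=charlie=BASE -> take LEFT -> delta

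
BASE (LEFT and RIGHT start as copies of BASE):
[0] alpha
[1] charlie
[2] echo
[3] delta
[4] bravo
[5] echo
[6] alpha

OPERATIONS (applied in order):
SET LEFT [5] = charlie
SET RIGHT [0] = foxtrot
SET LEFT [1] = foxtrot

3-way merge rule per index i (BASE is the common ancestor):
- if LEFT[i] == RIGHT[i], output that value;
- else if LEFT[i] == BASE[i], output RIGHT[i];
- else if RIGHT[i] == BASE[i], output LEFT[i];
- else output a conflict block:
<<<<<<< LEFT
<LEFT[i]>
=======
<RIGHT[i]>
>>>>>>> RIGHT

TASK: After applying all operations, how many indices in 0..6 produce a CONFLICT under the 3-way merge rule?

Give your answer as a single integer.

Answer: 0

Derivation:
Final LEFT:  [alpha, foxtrot, echo, delta, bravo, charlie, alpha]
Final RIGHT: [foxtrot, charlie, echo, delta, bravo, echo, alpha]
i=0: L=alpha=BASE, R=foxtrot -> take RIGHT -> foxtrot
i=1: L=foxtrot, R=charlie=BASE -> take LEFT -> foxtrot
i=2: L=echo R=echo -> agree -> echo
i=3: L=delta R=delta -> agree -> delta
i=4: L=bravo R=bravo -> agree -> bravo
i=5: L=charlie, R=echo=BASE -> take LEFT -> charlie
i=6: L=alpha R=alpha -> agree -> alpha
Conflict count: 0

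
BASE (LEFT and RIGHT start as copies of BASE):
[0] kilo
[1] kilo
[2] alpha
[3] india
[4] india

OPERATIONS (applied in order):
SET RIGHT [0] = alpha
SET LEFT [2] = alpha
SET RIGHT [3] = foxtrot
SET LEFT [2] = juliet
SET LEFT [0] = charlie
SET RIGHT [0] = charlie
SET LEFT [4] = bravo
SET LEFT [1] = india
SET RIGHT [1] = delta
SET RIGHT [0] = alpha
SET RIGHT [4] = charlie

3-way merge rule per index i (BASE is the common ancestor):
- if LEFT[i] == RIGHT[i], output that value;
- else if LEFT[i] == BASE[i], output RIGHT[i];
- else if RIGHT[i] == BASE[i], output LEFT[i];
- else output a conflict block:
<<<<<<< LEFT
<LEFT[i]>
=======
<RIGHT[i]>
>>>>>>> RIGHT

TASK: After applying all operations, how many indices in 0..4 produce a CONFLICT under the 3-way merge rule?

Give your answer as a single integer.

Final LEFT:  [charlie, india, juliet, india, bravo]
Final RIGHT: [alpha, delta, alpha, foxtrot, charlie]
i=0: BASE=kilo L=charlie R=alpha all differ -> CONFLICT
i=1: BASE=kilo L=india R=delta all differ -> CONFLICT
i=2: L=juliet, R=alpha=BASE -> take LEFT -> juliet
i=3: L=india=BASE, R=foxtrot -> take RIGHT -> foxtrot
i=4: BASE=india L=bravo R=charlie all differ -> CONFLICT
Conflict count: 3

Answer: 3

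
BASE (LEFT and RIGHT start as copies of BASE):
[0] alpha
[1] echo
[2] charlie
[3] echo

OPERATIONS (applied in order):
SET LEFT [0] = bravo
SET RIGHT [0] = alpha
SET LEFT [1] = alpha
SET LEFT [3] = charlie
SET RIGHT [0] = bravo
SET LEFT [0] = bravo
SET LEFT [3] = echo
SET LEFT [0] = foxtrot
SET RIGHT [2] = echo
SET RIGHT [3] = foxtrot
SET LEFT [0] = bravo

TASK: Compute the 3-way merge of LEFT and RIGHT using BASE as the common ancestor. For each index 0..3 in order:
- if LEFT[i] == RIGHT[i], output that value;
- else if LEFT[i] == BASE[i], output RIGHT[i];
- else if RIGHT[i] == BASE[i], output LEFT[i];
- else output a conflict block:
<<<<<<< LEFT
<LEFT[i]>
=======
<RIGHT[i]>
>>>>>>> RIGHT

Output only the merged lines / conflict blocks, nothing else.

Final LEFT:  [bravo, alpha, charlie, echo]
Final RIGHT: [bravo, echo, echo, foxtrot]
i=0: L=bravo R=bravo -> agree -> bravo
i=1: L=alpha, R=echo=BASE -> take LEFT -> alpha
i=2: L=charlie=BASE, R=echo -> take RIGHT -> echo
i=3: L=echo=BASE, R=foxtrot -> take RIGHT -> foxtrot

Answer: bravo
alpha
echo
foxtrot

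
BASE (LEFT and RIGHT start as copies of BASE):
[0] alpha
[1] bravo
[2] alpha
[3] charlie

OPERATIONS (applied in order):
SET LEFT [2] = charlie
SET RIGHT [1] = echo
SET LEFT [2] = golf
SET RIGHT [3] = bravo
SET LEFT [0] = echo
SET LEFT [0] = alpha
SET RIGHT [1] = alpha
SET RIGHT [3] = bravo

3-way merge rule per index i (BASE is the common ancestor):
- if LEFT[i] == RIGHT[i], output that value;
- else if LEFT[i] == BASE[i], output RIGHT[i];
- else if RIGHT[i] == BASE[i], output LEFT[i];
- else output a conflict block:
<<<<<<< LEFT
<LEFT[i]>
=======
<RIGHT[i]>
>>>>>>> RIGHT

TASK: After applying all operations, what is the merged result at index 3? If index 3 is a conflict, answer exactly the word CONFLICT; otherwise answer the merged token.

Final LEFT:  [alpha, bravo, golf, charlie]
Final RIGHT: [alpha, alpha, alpha, bravo]
i=0: L=alpha R=alpha -> agree -> alpha
i=1: L=bravo=BASE, R=alpha -> take RIGHT -> alpha
i=2: L=golf, R=alpha=BASE -> take LEFT -> golf
i=3: L=charlie=BASE, R=bravo -> take RIGHT -> bravo
Index 3 -> bravo

Answer: bravo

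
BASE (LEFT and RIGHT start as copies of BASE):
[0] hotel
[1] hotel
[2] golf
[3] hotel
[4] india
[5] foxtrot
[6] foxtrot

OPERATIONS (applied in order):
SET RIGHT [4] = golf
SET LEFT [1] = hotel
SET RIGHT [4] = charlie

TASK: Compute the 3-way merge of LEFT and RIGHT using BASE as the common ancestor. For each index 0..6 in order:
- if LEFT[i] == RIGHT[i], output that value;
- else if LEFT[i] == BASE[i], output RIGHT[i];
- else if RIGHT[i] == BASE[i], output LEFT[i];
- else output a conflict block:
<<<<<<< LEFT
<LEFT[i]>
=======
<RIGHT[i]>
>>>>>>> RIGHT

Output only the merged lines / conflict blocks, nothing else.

Answer: hotel
hotel
golf
hotel
charlie
foxtrot
foxtrot

Derivation:
Final LEFT:  [hotel, hotel, golf, hotel, india, foxtrot, foxtrot]
Final RIGHT: [hotel, hotel, golf, hotel, charlie, foxtrot, foxtrot]
i=0: L=hotel R=hotel -> agree -> hotel
i=1: L=hotel R=hotel -> agree -> hotel
i=2: L=golf R=golf -> agree -> golf
i=3: L=hotel R=hotel -> agree -> hotel
i=4: L=india=BASE, R=charlie -> take RIGHT -> charlie
i=5: L=foxtrot R=foxtrot -> agree -> foxtrot
i=6: L=foxtrot R=foxtrot -> agree -> foxtrot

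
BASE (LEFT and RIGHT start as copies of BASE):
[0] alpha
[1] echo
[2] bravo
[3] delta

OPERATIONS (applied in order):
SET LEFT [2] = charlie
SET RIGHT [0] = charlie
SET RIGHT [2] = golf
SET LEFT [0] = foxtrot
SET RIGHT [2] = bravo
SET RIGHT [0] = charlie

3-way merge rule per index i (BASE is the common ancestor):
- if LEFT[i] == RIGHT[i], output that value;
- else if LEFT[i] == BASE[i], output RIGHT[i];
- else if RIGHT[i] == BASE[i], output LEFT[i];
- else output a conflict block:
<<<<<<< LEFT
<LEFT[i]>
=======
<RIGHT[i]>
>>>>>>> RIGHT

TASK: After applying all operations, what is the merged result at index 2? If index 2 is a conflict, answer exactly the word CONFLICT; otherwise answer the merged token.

Answer: charlie

Derivation:
Final LEFT:  [foxtrot, echo, charlie, delta]
Final RIGHT: [charlie, echo, bravo, delta]
i=0: BASE=alpha L=foxtrot R=charlie all differ -> CONFLICT
i=1: L=echo R=echo -> agree -> echo
i=2: L=charlie, R=bravo=BASE -> take LEFT -> charlie
i=3: L=delta R=delta -> agree -> delta
Index 2 -> charlie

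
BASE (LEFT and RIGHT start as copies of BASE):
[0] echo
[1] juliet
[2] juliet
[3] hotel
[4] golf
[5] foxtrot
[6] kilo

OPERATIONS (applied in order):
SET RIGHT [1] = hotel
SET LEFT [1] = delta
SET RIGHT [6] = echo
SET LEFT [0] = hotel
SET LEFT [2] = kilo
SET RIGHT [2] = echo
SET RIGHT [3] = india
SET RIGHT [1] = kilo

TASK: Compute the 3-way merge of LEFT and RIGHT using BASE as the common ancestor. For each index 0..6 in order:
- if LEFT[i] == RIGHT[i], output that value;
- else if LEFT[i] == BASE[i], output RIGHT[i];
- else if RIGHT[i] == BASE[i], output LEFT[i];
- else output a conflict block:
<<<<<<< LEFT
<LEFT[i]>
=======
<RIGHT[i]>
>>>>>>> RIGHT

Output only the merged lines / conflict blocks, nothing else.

Answer: hotel
<<<<<<< LEFT
delta
=======
kilo
>>>>>>> RIGHT
<<<<<<< LEFT
kilo
=======
echo
>>>>>>> RIGHT
india
golf
foxtrot
echo

Derivation:
Final LEFT:  [hotel, delta, kilo, hotel, golf, foxtrot, kilo]
Final RIGHT: [echo, kilo, echo, india, golf, foxtrot, echo]
i=0: L=hotel, R=echo=BASE -> take LEFT -> hotel
i=1: BASE=juliet L=delta R=kilo all differ -> CONFLICT
i=2: BASE=juliet L=kilo R=echo all differ -> CONFLICT
i=3: L=hotel=BASE, R=india -> take RIGHT -> india
i=4: L=golf R=golf -> agree -> golf
i=5: L=foxtrot R=foxtrot -> agree -> foxtrot
i=6: L=kilo=BASE, R=echo -> take RIGHT -> echo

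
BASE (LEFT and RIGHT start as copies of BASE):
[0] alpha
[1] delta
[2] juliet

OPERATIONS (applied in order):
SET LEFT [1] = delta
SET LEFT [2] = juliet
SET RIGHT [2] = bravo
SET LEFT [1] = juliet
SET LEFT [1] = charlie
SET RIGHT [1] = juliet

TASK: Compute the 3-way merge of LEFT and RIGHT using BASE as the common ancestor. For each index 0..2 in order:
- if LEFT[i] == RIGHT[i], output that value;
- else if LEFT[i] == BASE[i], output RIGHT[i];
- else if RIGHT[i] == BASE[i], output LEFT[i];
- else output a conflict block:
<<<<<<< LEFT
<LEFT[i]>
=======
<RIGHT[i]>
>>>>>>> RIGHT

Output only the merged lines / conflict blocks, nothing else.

Answer: alpha
<<<<<<< LEFT
charlie
=======
juliet
>>>>>>> RIGHT
bravo

Derivation:
Final LEFT:  [alpha, charlie, juliet]
Final RIGHT: [alpha, juliet, bravo]
i=0: L=alpha R=alpha -> agree -> alpha
i=1: BASE=delta L=charlie R=juliet all differ -> CONFLICT
i=2: L=juliet=BASE, R=bravo -> take RIGHT -> bravo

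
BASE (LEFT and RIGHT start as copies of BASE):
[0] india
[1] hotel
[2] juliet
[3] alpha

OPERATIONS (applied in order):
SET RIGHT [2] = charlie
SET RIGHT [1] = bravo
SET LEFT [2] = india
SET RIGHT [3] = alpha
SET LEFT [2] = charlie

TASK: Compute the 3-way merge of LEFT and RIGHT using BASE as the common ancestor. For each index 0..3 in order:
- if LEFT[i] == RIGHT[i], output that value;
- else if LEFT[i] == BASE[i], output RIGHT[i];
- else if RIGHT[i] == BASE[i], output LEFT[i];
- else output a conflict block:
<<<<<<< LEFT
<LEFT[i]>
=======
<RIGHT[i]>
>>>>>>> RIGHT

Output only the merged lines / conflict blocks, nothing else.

Answer: india
bravo
charlie
alpha

Derivation:
Final LEFT:  [india, hotel, charlie, alpha]
Final RIGHT: [india, bravo, charlie, alpha]
i=0: L=india R=india -> agree -> india
i=1: L=hotel=BASE, R=bravo -> take RIGHT -> bravo
i=2: L=charlie R=charlie -> agree -> charlie
i=3: L=alpha R=alpha -> agree -> alpha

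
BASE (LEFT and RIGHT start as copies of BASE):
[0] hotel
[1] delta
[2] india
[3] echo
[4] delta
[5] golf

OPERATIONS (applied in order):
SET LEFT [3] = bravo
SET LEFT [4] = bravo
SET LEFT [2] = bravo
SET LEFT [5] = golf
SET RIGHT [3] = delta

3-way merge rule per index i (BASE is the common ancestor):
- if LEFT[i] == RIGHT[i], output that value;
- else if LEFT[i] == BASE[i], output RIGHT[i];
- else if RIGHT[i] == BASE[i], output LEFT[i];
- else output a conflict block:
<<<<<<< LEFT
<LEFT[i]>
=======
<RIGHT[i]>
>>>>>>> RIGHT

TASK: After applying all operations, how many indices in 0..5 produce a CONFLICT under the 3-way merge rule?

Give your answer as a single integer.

Final LEFT:  [hotel, delta, bravo, bravo, bravo, golf]
Final RIGHT: [hotel, delta, india, delta, delta, golf]
i=0: L=hotel R=hotel -> agree -> hotel
i=1: L=delta R=delta -> agree -> delta
i=2: L=bravo, R=india=BASE -> take LEFT -> bravo
i=3: BASE=echo L=bravo R=delta all differ -> CONFLICT
i=4: L=bravo, R=delta=BASE -> take LEFT -> bravo
i=5: L=golf R=golf -> agree -> golf
Conflict count: 1

Answer: 1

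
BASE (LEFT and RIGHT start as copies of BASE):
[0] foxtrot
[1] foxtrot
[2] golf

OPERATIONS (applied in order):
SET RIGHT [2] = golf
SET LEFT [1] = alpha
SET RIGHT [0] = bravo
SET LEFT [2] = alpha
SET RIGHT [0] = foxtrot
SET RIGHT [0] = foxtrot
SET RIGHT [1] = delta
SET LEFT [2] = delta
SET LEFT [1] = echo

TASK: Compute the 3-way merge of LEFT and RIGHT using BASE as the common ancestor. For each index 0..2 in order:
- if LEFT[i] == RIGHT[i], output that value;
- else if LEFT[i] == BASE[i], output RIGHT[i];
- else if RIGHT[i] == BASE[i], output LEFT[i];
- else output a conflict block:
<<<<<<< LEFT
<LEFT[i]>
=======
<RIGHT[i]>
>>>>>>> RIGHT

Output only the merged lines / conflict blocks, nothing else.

Answer: foxtrot
<<<<<<< LEFT
echo
=======
delta
>>>>>>> RIGHT
delta

Derivation:
Final LEFT:  [foxtrot, echo, delta]
Final RIGHT: [foxtrot, delta, golf]
i=0: L=foxtrot R=foxtrot -> agree -> foxtrot
i=1: BASE=foxtrot L=echo R=delta all differ -> CONFLICT
i=2: L=delta, R=golf=BASE -> take LEFT -> delta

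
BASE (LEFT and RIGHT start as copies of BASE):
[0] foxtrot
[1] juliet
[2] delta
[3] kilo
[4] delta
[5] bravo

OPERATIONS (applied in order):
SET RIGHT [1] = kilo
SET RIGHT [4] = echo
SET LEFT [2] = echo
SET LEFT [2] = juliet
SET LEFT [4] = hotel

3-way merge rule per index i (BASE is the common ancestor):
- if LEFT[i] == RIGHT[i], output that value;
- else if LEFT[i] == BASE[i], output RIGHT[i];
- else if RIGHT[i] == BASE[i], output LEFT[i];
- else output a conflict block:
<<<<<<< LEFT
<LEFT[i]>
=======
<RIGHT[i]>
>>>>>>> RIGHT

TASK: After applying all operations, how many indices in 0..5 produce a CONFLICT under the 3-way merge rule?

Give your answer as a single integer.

Answer: 1

Derivation:
Final LEFT:  [foxtrot, juliet, juliet, kilo, hotel, bravo]
Final RIGHT: [foxtrot, kilo, delta, kilo, echo, bravo]
i=0: L=foxtrot R=foxtrot -> agree -> foxtrot
i=1: L=juliet=BASE, R=kilo -> take RIGHT -> kilo
i=2: L=juliet, R=delta=BASE -> take LEFT -> juliet
i=3: L=kilo R=kilo -> agree -> kilo
i=4: BASE=delta L=hotel R=echo all differ -> CONFLICT
i=5: L=bravo R=bravo -> agree -> bravo
Conflict count: 1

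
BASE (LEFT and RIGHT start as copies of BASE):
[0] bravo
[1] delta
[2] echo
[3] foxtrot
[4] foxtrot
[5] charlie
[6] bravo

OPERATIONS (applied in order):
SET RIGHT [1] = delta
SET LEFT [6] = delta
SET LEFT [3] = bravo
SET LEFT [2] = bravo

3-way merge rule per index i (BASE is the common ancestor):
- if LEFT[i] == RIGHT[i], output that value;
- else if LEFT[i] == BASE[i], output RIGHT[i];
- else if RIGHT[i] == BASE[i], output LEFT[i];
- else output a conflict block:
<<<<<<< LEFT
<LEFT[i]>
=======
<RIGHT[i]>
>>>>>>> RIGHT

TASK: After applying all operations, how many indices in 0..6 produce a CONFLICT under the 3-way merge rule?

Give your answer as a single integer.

Answer: 0

Derivation:
Final LEFT:  [bravo, delta, bravo, bravo, foxtrot, charlie, delta]
Final RIGHT: [bravo, delta, echo, foxtrot, foxtrot, charlie, bravo]
i=0: L=bravo R=bravo -> agree -> bravo
i=1: L=delta R=delta -> agree -> delta
i=2: L=bravo, R=echo=BASE -> take LEFT -> bravo
i=3: L=bravo, R=foxtrot=BASE -> take LEFT -> bravo
i=4: L=foxtrot R=foxtrot -> agree -> foxtrot
i=5: L=charlie R=charlie -> agree -> charlie
i=6: L=delta, R=bravo=BASE -> take LEFT -> delta
Conflict count: 0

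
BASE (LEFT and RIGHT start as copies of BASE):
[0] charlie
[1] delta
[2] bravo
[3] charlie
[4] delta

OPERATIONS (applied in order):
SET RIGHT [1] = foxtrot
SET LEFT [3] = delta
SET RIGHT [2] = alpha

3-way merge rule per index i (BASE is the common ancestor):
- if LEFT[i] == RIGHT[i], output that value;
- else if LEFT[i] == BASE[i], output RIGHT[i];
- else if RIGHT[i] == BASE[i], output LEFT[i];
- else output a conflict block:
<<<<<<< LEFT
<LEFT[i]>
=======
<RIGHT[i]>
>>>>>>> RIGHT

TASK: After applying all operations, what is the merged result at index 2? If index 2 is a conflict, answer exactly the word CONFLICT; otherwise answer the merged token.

Answer: alpha

Derivation:
Final LEFT:  [charlie, delta, bravo, delta, delta]
Final RIGHT: [charlie, foxtrot, alpha, charlie, delta]
i=0: L=charlie R=charlie -> agree -> charlie
i=1: L=delta=BASE, R=foxtrot -> take RIGHT -> foxtrot
i=2: L=bravo=BASE, R=alpha -> take RIGHT -> alpha
i=3: L=delta, R=charlie=BASE -> take LEFT -> delta
i=4: L=delta R=delta -> agree -> delta
Index 2 -> alpha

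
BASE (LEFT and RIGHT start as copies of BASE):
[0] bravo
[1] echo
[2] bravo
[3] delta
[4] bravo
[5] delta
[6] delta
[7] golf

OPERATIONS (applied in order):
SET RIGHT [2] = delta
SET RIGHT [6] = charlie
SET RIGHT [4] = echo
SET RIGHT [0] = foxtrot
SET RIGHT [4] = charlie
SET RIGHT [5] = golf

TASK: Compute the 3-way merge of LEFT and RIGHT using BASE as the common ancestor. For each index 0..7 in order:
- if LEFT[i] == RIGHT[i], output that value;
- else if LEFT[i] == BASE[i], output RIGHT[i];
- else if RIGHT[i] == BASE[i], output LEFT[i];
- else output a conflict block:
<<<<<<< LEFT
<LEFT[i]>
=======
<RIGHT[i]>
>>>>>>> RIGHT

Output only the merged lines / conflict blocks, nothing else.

Answer: foxtrot
echo
delta
delta
charlie
golf
charlie
golf

Derivation:
Final LEFT:  [bravo, echo, bravo, delta, bravo, delta, delta, golf]
Final RIGHT: [foxtrot, echo, delta, delta, charlie, golf, charlie, golf]
i=0: L=bravo=BASE, R=foxtrot -> take RIGHT -> foxtrot
i=1: L=echo R=echo -> agree -> echo
i=2: L=bravo=BASE, R=delta -> take RIGHT -> delta
i=3: L=delta R=delta -> agree -> delta
i=4: L=bravo=BASE, R=charlie -> take RIGHT -> charlie
i=5: L=delta=BASE, R=golf -> take RIGHT -> golf
i=6: L=delta=BASE, R=charlie -> take RIGHT -> charlie
i=7: L=golf R=golf -> agree -> golf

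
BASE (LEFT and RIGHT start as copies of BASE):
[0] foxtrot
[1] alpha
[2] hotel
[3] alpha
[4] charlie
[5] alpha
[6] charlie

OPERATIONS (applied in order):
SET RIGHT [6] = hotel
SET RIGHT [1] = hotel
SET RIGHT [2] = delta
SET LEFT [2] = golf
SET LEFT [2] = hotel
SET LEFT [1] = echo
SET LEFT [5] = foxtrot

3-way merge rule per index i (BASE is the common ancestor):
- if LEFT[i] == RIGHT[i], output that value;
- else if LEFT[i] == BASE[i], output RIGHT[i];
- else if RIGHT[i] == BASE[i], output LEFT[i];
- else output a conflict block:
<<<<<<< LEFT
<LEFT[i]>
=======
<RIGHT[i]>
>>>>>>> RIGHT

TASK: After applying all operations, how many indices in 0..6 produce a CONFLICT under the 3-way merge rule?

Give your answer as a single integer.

Answer: 1

Derivation:
Final LEFT:  [foxtrot, echo, hotel, alpha, charlie, foxtrot, charlie]
Final RIGHT: [foxtrot, hotel, delta, alpha, charlie, alpha, hotel]
i=0: L=foxtrot R=foxtrot -> agree -> foxtrot
i=1: BASE=alpha L=echo R=hotel all differ -> CONFLICT
i=2: L=hotel=BASE, R=delta -> take RIGHT -> delta
i=3: L=alpha R=alpha -> agree -> alpha
i=4: L=charlie R=charlie -> agree -> charlie
i=5: L=foxtrot, R=alpha=BASE -> take LEFT -> foxtrot
i=6: L=charlie=BASE, R=hotel -> take RIGHT -> hotel
Conflict count: 1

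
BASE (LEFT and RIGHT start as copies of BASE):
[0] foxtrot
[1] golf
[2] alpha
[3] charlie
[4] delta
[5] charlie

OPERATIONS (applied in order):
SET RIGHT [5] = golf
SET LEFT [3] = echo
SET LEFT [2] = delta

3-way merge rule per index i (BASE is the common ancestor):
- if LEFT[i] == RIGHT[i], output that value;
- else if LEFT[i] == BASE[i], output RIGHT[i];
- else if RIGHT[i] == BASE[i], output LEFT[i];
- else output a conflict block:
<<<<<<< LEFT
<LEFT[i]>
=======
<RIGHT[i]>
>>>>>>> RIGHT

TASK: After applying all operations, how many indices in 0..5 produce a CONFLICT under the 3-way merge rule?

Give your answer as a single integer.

Final LEFT:  [foxtrot, golf, delta, echo, delta, charlie]
Final RIGHT: [foxtrot, golf, alpha, charlie, delta, golf]
i=0: L=foxtrot R=foxtrot -> agree -> foxtrot
i=1: L=golf R=golf -> agree -> golf
i=2: L=delta, R=alpha=BASE -> take LEFT -> delta
i=3: L=echo, R=charlie=BASE -> take LEFT -> echo
i=4: L=delta R=delta -> agree -> delta
i=5: L=charlie=BASE, R=golf -> take RIGHT -> golf
Conflict count: 0

Answer: 0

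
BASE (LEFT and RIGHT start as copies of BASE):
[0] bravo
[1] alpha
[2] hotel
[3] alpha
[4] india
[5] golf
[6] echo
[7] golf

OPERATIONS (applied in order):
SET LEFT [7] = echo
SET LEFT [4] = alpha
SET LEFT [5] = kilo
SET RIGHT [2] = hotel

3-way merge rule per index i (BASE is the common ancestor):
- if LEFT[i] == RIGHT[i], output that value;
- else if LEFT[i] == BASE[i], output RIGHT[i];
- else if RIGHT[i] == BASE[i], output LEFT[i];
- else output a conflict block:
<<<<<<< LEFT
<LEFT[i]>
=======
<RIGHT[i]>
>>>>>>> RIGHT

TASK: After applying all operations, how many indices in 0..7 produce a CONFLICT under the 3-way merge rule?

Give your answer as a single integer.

Answer: 0

Derivation:
Final LEFT:  [bravo, alpha, hotel, alpha, alpha, kilo, echo, echo]
Final RIGHT: [bravo, alpha, hotel, alpha, india, golf, echo, golf]
i=0: L=bravo R=bravo -> agree -> bravo
i=1: L=alpha R=alpha -> agree -> alpha
i=2: L=hotel R=hotel -> agree -> hotel
i=3: L=alpha R=alpha -> agree -> alpha
i=4: L=alpha, R=india=BASE -> take LEFT -> alpha
i=5: L=kilo, R=golf=BASE -> take LEFT -> kilo
i=6: L=echo R=echo -> agree -> echo
i=7: L=echo, R=golf=BASE -> take LEFT -> echo
Conflict count: 0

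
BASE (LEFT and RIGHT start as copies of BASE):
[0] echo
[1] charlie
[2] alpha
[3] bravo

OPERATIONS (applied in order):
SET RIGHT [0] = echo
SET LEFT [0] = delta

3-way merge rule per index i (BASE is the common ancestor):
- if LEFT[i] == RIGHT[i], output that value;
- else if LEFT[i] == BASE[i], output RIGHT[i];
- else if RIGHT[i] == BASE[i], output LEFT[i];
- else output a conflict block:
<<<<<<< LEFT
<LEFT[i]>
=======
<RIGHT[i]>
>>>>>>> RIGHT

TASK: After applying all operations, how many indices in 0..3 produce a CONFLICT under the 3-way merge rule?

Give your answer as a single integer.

Answer: 0

Derivation:
Final LEFT:  [delta, charlie, alpha, bravo]
Final RIGHT: [echo, charlie, alpha, bravo]
i=0: L=delta, R=echo=BASE -> take LEFT -> delta
i=1: L=charlie R=charlie -> agree -> charlie
i=2: L=alpha R=alpha -> agree -> alpha
i=3: L=bravo R=bravo -> agree -> bravo
Conflict count: 0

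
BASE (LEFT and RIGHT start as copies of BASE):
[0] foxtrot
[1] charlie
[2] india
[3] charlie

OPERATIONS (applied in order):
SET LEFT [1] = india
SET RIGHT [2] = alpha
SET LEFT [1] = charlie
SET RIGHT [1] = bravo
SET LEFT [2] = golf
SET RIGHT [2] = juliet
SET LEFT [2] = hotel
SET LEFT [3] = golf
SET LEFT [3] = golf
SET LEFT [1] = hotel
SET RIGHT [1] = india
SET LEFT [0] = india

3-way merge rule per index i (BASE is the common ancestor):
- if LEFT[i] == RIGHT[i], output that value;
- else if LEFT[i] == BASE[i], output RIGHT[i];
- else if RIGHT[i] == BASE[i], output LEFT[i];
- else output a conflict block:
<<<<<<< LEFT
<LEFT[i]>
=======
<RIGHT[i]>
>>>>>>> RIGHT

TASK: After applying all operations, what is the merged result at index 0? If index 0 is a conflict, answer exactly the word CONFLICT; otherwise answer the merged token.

Answer: india

Derivation:
Final LEFT:  [india, hotel, hotel, golf]
Final RIGHT: [foxtrot, india, juliet, charlie]
i=0: L=india, R=foxtrot=BASE -> take LEFT -> india
i=1: BASE=charlie L=hotel R=india all differ -> CONFLICT
i=2: BASE=india L=hotel R=juliet all differ -> CONFLICT
i=3: L=golf, R=charlie=BASE -> take LEFT -> golf
Index 0 -> india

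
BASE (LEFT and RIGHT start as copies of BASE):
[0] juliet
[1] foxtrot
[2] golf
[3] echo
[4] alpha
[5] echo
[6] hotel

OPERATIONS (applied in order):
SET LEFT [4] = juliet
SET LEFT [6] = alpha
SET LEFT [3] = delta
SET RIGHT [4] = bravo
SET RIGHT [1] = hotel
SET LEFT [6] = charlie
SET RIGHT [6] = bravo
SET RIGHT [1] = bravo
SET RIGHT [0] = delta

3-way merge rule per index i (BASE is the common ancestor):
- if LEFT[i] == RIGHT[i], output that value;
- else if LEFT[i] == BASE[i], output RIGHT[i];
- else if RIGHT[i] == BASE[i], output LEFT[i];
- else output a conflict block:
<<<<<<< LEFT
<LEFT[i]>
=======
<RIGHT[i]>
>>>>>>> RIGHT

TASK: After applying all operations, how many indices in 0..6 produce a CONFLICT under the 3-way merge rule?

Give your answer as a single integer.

Final LEFT:  [juliet, foxtrot, golf, delta, juliet, echo, charlie]
Final RIGHT: [delta, bravo, golf, echo, bravo, echo, bravo]
i=0: L=juliet=BASE, R=delta -> take RIGHT -> delta
i=1: L=foxtrot=BASE, R=bravo -> take RIGHT -> bravo
i=2: L=golf R=golf -> agree -> golf
i=3: L=delta, R=echo=BASE -> take LEFT -> delta
i=4: BASE=alpha L=juliet R=bravo all differ -> CONFLICT
i=5: L=echo R=echo -> agree -> echo
i=6: BASE=hotel L=charlie R=bravo all differ -> CONFLICT
Conflict count: 2

Answer: 2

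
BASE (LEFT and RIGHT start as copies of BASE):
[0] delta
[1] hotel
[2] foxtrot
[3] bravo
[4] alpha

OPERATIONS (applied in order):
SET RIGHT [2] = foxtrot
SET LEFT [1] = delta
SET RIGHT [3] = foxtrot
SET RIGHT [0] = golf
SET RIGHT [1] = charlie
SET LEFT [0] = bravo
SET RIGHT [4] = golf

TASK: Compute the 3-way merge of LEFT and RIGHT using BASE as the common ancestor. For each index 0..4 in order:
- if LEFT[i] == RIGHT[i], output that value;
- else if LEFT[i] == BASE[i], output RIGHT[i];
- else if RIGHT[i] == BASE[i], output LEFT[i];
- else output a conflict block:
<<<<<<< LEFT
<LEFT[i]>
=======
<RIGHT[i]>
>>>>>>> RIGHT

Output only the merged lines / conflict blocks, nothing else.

Answer: <<<<<<< LEFT
bravo
=======
golf
>>>>>>> RIGHT
<<<<<<< LEFT
delta
=======
charlie
>>>>>>> RIGHT
foxtrot
foxtrot
golf

Derivation:
Final LEFT:  [bravo, delta, foxtrot, bravo, alpha]
Final RIGHT: [golf, charlie, foxtrot, foxtrot, golf]
i=0: BASE=delta L=bravo R=golf all differ -> CONFLICT
i=1: BASE=hotel L=delta R=charlie all differ -> CONFLICT
i=2: L=foxtrot R=foxtrot -> agree -> foxtrot
i=3: L=bravo=BASE, R=foxtrot -> take RIGHT -> foxtrot
i=4: L=alpha=BASE, R=golf -> take RIGHT -> golf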